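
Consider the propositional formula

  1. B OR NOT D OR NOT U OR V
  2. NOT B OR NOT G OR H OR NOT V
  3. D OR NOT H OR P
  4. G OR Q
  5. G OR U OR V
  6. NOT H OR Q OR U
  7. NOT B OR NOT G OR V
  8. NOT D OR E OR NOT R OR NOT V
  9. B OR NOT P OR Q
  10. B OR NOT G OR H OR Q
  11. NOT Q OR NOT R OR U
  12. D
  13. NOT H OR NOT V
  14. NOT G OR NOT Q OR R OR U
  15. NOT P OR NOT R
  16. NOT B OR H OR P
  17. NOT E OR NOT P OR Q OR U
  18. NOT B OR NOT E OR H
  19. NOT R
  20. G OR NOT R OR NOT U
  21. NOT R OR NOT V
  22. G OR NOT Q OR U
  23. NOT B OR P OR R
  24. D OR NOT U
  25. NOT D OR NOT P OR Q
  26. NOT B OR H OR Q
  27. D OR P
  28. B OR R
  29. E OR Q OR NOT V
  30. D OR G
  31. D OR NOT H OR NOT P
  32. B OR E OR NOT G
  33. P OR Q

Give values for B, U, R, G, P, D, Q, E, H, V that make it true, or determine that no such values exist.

Unit clause (D) forces D = True.
Unit clause (NOT R) forces R = False.
In (B OR R) only B is left, so B = True.
In (NOT B OR P OR R) only P is left, so P = True.
In (NOT D OR NOT P OR Q) only Q is left, so Q = True.
Try U = False:
  (NOT G OR NOT Q OR R OR U) forces G = False.
  clause (G OR NOT Q OR U) is falsified — backtrack.
So U = True.
Try G = True:
  (NOT B OR NOT G OR V) forces V = True.
  (NOT B OR NOT G OR H OR NOT V) forces H = True.
  clause (NOT H OR NOT V) is falsified — backtrack.
So G = False.
Set E = True.
  then (NOT B OR NOT E OR H) forces H = True.
  then (NOT H OR NOT V) forces V = False.
All clauses satisfied.

B: True; U: True; R: False; G: False; P: True; D: True; Q: True; E: True; H: True; V: False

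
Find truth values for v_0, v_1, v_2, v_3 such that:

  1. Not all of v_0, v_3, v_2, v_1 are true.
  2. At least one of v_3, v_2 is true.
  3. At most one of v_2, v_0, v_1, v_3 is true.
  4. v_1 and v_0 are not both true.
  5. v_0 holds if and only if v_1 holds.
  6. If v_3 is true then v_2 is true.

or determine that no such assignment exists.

v_0 = False, v_1 = False, v_2 = True, v_3 = False

  (1) {v_0, v_3, v_2, v_1}: 1/4 true — not all ✓
  (2) {v_3, v_2}: 1 true — at least one ✓
  (3) {v_2, v_0, v_1, v_3}: 1 true — at most one ✓
  (4) v_1=F, v_0=F — not both ✓
  (5) v_0=F, v_1=F — same ✓
  (6) v_3=F ⇒ v_2: vacuous ✓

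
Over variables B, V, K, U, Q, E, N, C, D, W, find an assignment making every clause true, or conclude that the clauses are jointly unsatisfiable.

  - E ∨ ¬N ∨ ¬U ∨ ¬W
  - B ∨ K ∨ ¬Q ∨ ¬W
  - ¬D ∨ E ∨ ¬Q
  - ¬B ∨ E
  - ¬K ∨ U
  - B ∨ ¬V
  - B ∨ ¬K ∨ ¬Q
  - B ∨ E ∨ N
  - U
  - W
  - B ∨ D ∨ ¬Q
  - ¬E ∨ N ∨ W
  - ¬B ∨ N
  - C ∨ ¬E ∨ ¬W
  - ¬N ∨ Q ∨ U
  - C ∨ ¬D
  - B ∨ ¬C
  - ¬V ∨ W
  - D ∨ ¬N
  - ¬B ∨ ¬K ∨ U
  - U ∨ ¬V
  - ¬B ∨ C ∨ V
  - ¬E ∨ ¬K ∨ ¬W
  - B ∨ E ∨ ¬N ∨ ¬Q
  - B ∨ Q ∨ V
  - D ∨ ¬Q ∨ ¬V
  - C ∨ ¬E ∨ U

Unit clause (U) forces U = True.
Unit clause (W) forces W = True.
Try B = False:
  (B ∨ ¬V) forces V = False.
  (B ∨ ¬C) forces C = False.
  (C ∨ ¬E ∨ ¬W) forces E = False.
  (E ∨ ¬N ∨ ¬U ∨ ¬W) forces N = False.
  clause (B ∨ E ∨ N) is falsified — backtrack.
So B = True.
  then (¬B ∨ E) forces E = True.
  then (¬B ∨ N) forces N = True.
  then (C ∨ ¬E ∨ ¬W) forces C = True.
  then (D ∨ ¬N) forces D = True.
  then (¬E ∨ ¬K ∨ ¬W) forces K = False.
Set V = True.
Set Q = False.
All clauses satisfied.

B = True; V = True; K = False; U = True; Q = False; E = True; N = True; C = True; D = True; W = True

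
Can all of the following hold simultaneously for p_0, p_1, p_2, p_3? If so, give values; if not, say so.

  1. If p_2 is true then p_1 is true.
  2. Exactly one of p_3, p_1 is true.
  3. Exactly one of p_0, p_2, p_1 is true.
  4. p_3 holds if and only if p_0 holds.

p_0 = True; p_1 = False; p_2 = False; p_3 = True

  (1) p_2=F ⇒ p_1: vacuous ✓
  (2) {p_3, p_1}: 1 true — exactly one ✓
  (3) {p_0, p_2, p_1}: 1 true — exactly one ✓
  (4) p_3=T, p_0=T — same ✓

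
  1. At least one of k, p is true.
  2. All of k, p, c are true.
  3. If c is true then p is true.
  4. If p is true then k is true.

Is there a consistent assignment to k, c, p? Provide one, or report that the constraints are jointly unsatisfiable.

k=T, c=T, p=T

  (1) {k, p}: 2 true — at least one ✓
  (2) {k, p, c}: all 3 true ✓
  (3) c=T ⇒ p: T ✓
  (4) p=T ⇒ k: T ✓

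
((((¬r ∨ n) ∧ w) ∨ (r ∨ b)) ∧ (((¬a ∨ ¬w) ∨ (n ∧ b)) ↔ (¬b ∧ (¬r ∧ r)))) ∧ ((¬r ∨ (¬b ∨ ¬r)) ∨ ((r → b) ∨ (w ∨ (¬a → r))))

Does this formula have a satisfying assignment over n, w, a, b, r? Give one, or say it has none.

n = True, w = True, a = True, b = False, r = True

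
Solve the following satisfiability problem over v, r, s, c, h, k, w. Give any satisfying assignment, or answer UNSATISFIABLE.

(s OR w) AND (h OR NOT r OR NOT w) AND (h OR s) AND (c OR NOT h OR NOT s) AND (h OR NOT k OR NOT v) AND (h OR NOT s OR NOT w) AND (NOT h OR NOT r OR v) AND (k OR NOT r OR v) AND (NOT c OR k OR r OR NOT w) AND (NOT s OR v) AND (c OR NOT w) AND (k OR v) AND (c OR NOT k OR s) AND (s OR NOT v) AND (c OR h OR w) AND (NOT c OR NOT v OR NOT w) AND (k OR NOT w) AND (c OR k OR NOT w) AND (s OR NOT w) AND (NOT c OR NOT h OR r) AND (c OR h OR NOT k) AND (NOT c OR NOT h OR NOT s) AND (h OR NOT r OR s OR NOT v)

v: True, r: True, s: True, c: True, h: False, k: False, w: False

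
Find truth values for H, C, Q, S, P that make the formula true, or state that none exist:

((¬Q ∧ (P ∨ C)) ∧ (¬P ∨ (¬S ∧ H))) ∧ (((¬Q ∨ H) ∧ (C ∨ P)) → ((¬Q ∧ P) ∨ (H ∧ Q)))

H = True; C = True; Q = False; S = False; P = True

  (¬Q ∧ (P ∨ C)) ∧ (¬P ∨ (¬S ∧ H)) = True
    ¬Q ∧ (P ∨ C) = True
      ¬Q = True
      P ∨ C = True
    ¬P ∨ (¬S ∧ H) = True
      ¬P = False
      ¬S ∧ H = True
        ¬S = True
  ((¬Q ∨ H) ∧ (C ∨ P)) → ((¬Q ∧ P) ∨ (H ∧ Q)) = True
    (¬Q ∨ H) ∧ (C ∨ P) = True
      ¬Q ∨ H = True
        ¬Q = True
      C ∨ P = True
    (¬Q ∧ P) ∨ (H ∧ Q) = True
      ¬Q ∧ P = True
        ¬Q = True
      H ∧ Q = False
Both conjuncts True, so the formula holds.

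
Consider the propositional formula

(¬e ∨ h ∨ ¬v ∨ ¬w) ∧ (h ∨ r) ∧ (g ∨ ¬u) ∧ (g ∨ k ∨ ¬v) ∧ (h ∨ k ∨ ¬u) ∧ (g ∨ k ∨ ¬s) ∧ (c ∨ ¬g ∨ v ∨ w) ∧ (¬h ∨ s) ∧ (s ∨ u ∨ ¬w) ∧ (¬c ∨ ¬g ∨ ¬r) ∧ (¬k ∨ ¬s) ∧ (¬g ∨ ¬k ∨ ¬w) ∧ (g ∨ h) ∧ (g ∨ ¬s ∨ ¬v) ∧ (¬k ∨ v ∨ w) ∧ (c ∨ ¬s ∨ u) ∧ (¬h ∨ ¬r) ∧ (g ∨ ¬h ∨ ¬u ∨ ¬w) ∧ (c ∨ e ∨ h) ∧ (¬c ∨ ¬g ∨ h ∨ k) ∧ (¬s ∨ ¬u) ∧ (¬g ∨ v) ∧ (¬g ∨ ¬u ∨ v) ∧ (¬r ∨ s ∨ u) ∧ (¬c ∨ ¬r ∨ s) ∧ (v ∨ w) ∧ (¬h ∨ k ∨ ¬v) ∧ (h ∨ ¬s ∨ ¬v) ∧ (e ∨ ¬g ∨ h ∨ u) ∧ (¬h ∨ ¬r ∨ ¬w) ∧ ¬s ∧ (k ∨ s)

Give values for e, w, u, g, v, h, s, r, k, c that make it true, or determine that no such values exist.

Unit clause (¬s) forces s = False.
In (k ∨ s) only k is left, so k = True.
In (¬h ∨ s) only ¬h is left, so h = False.
In (g ∨ h) only g is left, so g = True.
In (¬g ∨ v) only v is left, so v = True.
In (h ∨ r) only r is left, so r = True.
In (¬c ∨ ¬g ∨ ¬r) only ¬c is left, so c = False.
In (¬g ∨ ¬k ∨ ¬w) only ¬w is left, so w = False.
In (c ∨ e ∨ h) only e is left, so e = True.
In (¬r ∨ s ∨ u) only u is left, so u = True.
All clauses satisfied.

e = True; w = False; u = True; g = True; v = True; h = False; s = False; r = True; k = True; c = False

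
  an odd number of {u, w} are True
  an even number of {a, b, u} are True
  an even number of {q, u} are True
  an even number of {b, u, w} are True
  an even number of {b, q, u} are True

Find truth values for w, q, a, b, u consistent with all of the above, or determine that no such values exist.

Unsatisfiable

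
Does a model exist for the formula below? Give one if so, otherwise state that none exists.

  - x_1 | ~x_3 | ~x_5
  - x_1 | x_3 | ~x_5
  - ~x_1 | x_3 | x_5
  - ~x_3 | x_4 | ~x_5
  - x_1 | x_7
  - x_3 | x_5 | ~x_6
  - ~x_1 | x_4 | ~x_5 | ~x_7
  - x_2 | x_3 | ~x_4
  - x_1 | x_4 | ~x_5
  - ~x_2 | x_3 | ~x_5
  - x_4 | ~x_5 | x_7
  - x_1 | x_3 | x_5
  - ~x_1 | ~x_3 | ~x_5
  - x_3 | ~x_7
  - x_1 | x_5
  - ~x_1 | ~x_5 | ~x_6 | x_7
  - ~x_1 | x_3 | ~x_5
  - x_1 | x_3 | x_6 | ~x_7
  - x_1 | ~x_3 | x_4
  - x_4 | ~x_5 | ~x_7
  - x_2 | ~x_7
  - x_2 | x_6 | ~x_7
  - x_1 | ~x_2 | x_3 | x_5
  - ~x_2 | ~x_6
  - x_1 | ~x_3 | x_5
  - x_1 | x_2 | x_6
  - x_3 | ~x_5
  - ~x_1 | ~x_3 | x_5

Case x_5 = True:
  (x_3 | ~x_5) forces x_3 = True.
  (x_1 | ~x_3 | ~x_5) forces x_1 = True.
  Clause (~x_1 | ~x_3 | ~x_5) is falsified — contradiction.
Case x_5 = False:
  (x_1 | x_5) forces x_1 = True.
  (~x_1 | x_3 | x_5) forces x_3 = True.
  Clause (~x_1 | ~x_3 | x_5) is falsified — contradiction.
Both cases fail, so the formula is unsatisfiable.

UNSATISFIABLE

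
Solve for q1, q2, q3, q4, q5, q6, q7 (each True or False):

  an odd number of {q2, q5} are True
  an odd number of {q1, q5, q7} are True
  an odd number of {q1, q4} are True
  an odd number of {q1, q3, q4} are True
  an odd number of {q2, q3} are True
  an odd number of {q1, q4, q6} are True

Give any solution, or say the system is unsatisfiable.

q1 = True, q2 = True, q3 = False, q4 = False, q5 = False, q6 = False, q7 = False

{q2, q5}: 1 true → odd ✓
{q1, q5, q7}: 1 true → odd ✓
{q1, q4}: 1 true → odd ✓
{q1, q3, q4}: 1 true → odd ✓
{q2, q3}: 1 true → odd ✓
{q1, q4, q6}: 1 true → odd ✓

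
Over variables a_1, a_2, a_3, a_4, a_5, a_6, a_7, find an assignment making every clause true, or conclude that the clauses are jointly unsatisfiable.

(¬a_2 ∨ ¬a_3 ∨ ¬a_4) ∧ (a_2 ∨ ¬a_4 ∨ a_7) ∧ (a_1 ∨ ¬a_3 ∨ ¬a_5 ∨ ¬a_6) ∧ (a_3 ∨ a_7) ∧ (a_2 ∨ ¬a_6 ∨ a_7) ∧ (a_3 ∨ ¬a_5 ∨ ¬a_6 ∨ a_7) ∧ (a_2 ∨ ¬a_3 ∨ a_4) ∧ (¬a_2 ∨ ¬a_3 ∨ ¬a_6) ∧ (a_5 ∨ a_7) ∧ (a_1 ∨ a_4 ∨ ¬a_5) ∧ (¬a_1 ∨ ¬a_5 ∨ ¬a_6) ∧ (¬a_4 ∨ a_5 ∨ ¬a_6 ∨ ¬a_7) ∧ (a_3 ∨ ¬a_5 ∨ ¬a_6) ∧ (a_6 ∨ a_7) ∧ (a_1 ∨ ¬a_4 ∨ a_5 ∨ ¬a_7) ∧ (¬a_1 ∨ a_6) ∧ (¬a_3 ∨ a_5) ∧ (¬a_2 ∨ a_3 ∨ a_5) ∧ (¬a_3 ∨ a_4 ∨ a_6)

a_1 = False, a_2 = True, a_3 = False, a_4 = True, a_5 = True, a_6 = False, a_7 = True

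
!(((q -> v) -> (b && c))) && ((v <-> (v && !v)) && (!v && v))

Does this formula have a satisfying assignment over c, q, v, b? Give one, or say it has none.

No satisfying assignment exists.

Case v = True: the conjunct v <-> (v && !v) becomes True <-> (True && False) = False.
Case v = False: the conjunct v is False.
Both cases fail — unsatisfiable.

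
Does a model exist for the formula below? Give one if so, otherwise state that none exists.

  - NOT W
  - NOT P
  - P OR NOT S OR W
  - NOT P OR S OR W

P: False, S: False, W: False

Unit clause (NOT W) forces W = False.
Unit clause (NOT P) forces P = False.
In (P OR NOT S OR W) only NOT S is left, so S = False.
All clauses satisfied.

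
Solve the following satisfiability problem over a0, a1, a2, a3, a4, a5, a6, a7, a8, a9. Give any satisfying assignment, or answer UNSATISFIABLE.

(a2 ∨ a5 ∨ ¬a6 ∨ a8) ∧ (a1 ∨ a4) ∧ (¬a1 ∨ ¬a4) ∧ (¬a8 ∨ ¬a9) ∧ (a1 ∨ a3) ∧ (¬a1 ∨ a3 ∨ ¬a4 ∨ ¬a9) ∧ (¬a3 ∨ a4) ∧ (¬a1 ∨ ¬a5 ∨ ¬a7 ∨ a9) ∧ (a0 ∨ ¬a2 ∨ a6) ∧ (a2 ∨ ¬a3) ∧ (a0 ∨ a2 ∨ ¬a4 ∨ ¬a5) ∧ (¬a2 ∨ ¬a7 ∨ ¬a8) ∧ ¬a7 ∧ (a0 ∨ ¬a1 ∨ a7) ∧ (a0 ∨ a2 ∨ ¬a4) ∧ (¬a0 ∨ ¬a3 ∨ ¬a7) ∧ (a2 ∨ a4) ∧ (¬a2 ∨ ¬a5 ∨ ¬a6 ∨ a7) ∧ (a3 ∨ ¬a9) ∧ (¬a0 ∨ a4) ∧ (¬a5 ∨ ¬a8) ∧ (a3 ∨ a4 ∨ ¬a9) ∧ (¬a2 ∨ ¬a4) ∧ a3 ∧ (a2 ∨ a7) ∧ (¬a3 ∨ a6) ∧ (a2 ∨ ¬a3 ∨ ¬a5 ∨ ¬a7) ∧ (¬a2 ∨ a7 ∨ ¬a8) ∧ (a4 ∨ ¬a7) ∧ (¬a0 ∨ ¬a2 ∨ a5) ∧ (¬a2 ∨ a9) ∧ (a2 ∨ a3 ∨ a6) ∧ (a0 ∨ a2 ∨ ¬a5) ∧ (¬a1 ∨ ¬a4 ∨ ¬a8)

The formula is unsatisfiable.

Case a3 = True:
  (¬a3 ∨ a4) forces a4 = True.
  (¬a1 ∨ ¬a4) forces a1 = False.
  (a2 ∨ ¬a3) forces a2 = True.
  Clause (¬a2 ∨ ¬a4) is falsified — contradiction.
Case a3 = False:
  Clause (a3) is falsified — contradiction.
Both cases fail, so the formula is unsatisfiable.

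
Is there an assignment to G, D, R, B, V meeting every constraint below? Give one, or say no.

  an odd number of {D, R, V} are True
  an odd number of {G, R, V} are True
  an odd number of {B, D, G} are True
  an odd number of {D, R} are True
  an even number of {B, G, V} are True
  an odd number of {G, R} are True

G=T, D=T, R=F, B=T, V=F

{D, R, V}: 1 true → odd ✓
{G, R, V}: 1 true → odd ✓
{B, D, G}: 3 true → odd ✓
{D, R}: 1 true → odd ✓
{B, G, V}: 2 true → even ✓
{G, R}: 1 true → odd ✓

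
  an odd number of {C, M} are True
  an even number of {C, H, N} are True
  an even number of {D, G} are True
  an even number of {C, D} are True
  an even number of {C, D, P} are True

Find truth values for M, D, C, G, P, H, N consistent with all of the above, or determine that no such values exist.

M = False, D = True, C = True, G = True, P = False, H = False, N = True

{C, M}: 1 true → odd ✓
{C, H, N}: 2 true → even ✓
{D, G}: 2 true → even ✓
{C, D}: 2 true → even ✓
{C, D, P}: 2 true → even ✓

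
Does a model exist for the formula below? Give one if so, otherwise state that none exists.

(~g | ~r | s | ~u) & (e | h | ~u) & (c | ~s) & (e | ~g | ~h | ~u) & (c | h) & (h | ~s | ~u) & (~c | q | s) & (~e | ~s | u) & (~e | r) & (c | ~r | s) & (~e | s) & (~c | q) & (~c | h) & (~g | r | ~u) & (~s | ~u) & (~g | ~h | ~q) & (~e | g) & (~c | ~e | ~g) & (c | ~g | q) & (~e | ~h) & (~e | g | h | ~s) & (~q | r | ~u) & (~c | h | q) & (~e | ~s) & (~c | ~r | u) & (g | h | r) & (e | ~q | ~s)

e=F, c=T, u=T, h=T, q=T, s=F, g=F, r=T

Try e = True:
  (~e | r) forces r = True.
  (~e | s) forces s = True.
  clause (~e | ~s) is falsified — backtrack.
So e = False.
Set c = True.
  then (~c | q) forces q = True.
  then (~c | h) forces h = True.
  then (~g | ~h | ~q) forces g = False.
  then (e | ~q | ~s) forces s = False.
Set u = True.
  then (~q | r | ~u) forces r = True.
All clauses satisfied.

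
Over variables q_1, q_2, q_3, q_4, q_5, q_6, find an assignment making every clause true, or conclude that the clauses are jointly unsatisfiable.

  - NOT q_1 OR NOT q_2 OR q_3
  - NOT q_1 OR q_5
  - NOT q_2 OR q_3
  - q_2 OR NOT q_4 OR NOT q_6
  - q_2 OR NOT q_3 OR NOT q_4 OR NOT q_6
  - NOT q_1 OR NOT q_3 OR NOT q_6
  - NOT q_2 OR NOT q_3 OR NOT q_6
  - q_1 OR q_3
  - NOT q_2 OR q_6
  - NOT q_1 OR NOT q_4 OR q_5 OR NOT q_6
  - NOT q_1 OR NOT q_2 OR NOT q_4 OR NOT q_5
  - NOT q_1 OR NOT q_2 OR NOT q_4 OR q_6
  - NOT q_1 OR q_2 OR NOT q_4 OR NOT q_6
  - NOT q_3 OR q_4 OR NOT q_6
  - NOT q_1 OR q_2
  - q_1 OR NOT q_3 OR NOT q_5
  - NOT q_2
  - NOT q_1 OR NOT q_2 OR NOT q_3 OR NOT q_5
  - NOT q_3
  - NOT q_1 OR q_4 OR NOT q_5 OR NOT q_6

Case q_2 = True:
  Clause (NOT q_2) is falsified — contradiction.
Case q_2 = False:
  (NOT q_1 OR q_2) forces q_1 = False.
  (q_1 OR q_3) forces q_3 = True.
  Clause (NOT q_3) is falsified — contradiction.
Both cases fail, so the formula is unsatisfiable.

Unsatisfiable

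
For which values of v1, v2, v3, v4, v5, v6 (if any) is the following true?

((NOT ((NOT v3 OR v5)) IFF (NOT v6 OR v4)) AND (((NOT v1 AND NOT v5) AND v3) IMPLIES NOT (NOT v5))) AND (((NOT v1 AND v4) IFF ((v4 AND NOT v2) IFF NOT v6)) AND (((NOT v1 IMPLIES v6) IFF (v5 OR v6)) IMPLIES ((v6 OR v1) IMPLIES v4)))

v1: True, v2: False, v3: True, v4: False, v5: False, v6: False

  (NOT ((NOT v3 OR v5)) IFF (NOT v6 OR v4)) AND (((NOT v1 AND NOT v5) AND v3) IMPLIES NOT (NOT v5)) = True
    NOT ((NOT v3 OR v5)) IFF (NOT v6 OR v4) = True
      NOT ((NOT v3 OR v5)) = True
        NOT v3 OR v5 = False
          NOT v3 = False
      NOT v6 OR v4 = True
        NOT v6 = True
    ((NOT v1 AND NOT v5) AND v3) IMPLIES NOT (NOT v5) = True
      (NOT v1 AND NOT v5) AND v3 = False
        NOT v1 AND NOT v5 = False
          NOT v1 = False
          NOT v5 = True
      NOT (NOT v5) = False
        NOT v5 = True
  ((NOT v1 AND v4) IFF ((v4 AND NOT v2) IFF NOT v6)) AND (((NOT v1 IMPLIES v6) IFF (v5 OR v6)) IMPLIES ((v6 OR v1) IMPLIES v4)) = True
    (NOT v1 AND v4) IFF ((v4 AND NOT v2) IFF NOT v6) = True
      NOT v1 AND v4 = False
        NOT v1 = False
      (v4 AND NOT v2) IFF NOT v6 = False
        v4 AND NOT v2 = False
          NOT v2 = True
        NOT v6 = True
    ((NOT v1 IMPLIES v6) IFF (v5 OR v6)) IMPLIES ((v6 OR v1) IMPLIES v4) = True
      (NOT v1 IMPLIES v6) IFF (v5 OR v6) = False
        NOT v1 IMPLIES v6 = True
          NOT v1 = False
        v5 OR v6 = False
      (v6 OR v1) IMPLIES v4 = False
        v6 OR v1 = True
Both conjuncts True, so the formula holds.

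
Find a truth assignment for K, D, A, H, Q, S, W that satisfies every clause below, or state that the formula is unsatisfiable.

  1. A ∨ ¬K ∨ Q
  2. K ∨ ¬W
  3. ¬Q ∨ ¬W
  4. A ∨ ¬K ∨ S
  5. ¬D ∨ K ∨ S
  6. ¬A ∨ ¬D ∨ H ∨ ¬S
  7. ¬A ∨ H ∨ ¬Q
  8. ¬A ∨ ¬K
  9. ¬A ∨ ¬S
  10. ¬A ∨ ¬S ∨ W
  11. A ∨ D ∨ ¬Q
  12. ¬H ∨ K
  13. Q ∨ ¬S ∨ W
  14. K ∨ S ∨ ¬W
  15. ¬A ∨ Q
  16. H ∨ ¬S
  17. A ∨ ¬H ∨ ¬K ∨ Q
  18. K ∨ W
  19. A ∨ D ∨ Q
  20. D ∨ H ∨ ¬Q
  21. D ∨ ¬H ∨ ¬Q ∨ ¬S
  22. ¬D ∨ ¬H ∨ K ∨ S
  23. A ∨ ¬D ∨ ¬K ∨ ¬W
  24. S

K: True, D: True, A: False, H: True, Q: True, S: True, W: False

Unit clause (S) forces S = True.
In (¬A ∨ ¬S) only ¬A is left, so A = False.
In (H ∨ ¬S) only H is left, so H = True.
In (¬H ∨ K) only K is left, so K = True.
In (A ∨ ¬H ∨ ¬K ∨ Q) only Q is left, so Q = True.
In (D ∨ ¬H ∨ ¬Q ∨ ¬S) only D is left, so D = True.
In (A ∨ ¬D ∨ ¬K ∨ ¬W) only ¬W is left, so W = False.
All clauses satisfied.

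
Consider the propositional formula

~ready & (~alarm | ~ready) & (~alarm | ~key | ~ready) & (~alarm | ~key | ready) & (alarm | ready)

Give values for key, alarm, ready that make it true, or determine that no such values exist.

key = False; alarm = True; ready = False

Unit clause (~ready) forces ready = False.
In (alarm | ready) only alarm is left, so alarm = True.
In (~alarm | ~key | ready) only ~key is left, so key = False.
Check each clause:
  (~ready): ~ready holds.
  (~alarm | ~ready): ~ready holds.
  (~alarm | ~key | ~ready): ~key holds.
  (~alarm | ~key | ready): ~key holds.
  (alarm | ready): alarm holds.
All clauses satisfied.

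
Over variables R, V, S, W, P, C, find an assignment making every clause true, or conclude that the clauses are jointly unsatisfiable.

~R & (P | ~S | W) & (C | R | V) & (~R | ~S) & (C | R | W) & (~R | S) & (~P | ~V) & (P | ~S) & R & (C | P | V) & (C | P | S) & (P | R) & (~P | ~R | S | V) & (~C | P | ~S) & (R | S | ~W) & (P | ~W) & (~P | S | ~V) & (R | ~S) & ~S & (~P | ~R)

Unsatisfiable — no assignment works.

Case R = True:
  Clause (~R) is falsified — contradiction.
Case R = False:
  Clause (R) is falsified — contradiction.
Both cases fail, so the formula is unsatisfiable.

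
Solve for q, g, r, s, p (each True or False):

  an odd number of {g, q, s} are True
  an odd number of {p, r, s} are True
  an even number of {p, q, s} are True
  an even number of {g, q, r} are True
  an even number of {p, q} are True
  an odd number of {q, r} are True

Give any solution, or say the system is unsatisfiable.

q = False, g = True, r = True, s = False, p = False

{g, q, s}: 1 true → odd ✓
{p, r, s}: 1 true → odd ✓
{p, q, s}: 0 true → even ✓
{g, q, r}: 2 true → even ✓
{p, q}: 0 true → even ✓
{q, r}: 1 true → odd ✓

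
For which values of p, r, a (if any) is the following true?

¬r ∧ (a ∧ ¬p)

p = False, r = False, a = True

  ¬r = True
  a ∧ ¬p = True
    ¬p = True
Both conjuncts True, so the formula holds.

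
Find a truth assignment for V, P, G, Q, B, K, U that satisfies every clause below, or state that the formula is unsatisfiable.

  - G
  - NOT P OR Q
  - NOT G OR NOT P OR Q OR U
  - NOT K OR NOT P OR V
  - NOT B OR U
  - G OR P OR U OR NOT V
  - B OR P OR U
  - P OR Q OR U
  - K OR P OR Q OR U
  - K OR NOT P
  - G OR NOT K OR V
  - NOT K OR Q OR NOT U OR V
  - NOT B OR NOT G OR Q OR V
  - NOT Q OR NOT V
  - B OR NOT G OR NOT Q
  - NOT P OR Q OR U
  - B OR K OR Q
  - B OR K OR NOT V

Unit clause (G) forces G = True.
Set V = True.
  then (NOT Q OR NOT V) forces Q = False.
  then (NOT P OR Q) forces P = False.
  then (P OR Q OR U) forces U = True.
Set B = True.
Set K = False.
All clauses satisfied.

V = True, P = False, G = True, Q = False, B = True, K = False, U = True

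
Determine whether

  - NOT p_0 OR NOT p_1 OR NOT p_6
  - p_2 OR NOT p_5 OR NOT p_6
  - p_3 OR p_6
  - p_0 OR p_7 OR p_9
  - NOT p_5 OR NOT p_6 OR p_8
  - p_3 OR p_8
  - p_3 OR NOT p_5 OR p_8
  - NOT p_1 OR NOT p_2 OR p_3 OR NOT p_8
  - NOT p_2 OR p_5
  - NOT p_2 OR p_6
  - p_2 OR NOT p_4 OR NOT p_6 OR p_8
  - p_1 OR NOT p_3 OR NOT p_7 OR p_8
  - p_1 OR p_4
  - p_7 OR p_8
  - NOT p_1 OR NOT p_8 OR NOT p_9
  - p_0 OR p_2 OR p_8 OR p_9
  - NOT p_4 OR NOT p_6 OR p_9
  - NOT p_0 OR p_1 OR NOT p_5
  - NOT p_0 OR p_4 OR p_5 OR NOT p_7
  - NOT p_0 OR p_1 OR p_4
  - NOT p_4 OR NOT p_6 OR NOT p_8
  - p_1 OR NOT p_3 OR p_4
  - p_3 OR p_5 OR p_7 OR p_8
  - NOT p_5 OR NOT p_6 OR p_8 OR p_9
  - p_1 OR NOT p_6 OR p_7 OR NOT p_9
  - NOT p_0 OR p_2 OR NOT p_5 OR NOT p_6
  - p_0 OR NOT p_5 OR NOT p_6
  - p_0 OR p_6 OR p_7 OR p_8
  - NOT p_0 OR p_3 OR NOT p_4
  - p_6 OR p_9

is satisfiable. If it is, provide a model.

Set p_0 = False.
Set p_1 = False.
  then (p_1 OR p_4) forces p_4 = True.
Try p_2 = True:
  (NOT p_2 OR p_5) forces p_5 = True.
  (NOT p_2 OR p_6) forces p_6 = True.
  clause (p_0 OR NOT p_5 OR NOT p_6) is falsified — backtrack.
So p_2 = False.
Try p_3 = False:
  (p_3 OR p_6) forces p_6 = True.
  (p_2 OR NOT p_5 OR NOT p_6) forces p_5 = False.
  (p_3 OR p_8) forces p_8 = True.
  clause (NOT p_4 OR NOT p_6 OR NOT p_8) is falsified — backtrack.
So p_3 = True.
Set p_5 = True.
  then (p_2 OR NOT p_5 OR NOT p_6) forces p_6 = False.
  then (p_6 OR p_9) forces p_9 = True.
Set p_7 = False.
  then (p_7 OR p_8) forces p_8 = True.
All clauses satisfied.

p_0=F, p_1=F, p_2=F, p_3=T, p_4=T, p_5=T, p_6=F, p_7=F, p_8=T, p_9=T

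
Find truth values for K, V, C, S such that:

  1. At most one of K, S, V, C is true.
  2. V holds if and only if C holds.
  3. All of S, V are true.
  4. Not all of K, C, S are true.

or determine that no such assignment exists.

No satisfying assignment exists.

Case V = True:
  (1) with V=T forces K = False.
  (1) with V=T forces S = False.
  Constraint (3) is violated (S=F) — contradiction.
Case V = False:
  Constraint (3) is violated (V=F) — contradiction.
Both cases fail — unsatisfiable.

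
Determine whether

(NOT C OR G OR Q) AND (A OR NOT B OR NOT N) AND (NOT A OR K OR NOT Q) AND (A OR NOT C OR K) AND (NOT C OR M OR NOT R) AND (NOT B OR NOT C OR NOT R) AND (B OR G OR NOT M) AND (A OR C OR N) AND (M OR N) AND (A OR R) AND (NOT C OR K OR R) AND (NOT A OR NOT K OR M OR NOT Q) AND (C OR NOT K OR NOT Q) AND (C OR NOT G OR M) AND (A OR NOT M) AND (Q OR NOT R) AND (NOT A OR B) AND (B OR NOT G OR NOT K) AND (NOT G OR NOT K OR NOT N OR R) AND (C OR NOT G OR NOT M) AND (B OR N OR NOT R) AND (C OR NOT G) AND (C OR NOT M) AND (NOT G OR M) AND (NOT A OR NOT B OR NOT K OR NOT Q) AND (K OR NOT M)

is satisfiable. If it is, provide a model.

Set C = True.
Try A = False:
  (A OR NOT C OR K) forces K = True.
  (A OR R) forces R = True.
  (NOT C OR M OR NOT R) forces M = True.
  clause (A OR NOT M) is falsified — backtrack.
So A = True.
  then (NOT A OR B) forces B = True.
  then (NOT B OR NOT C OR NOT R) forces R = False.
  then (NOT C OR K OR R) forces K = True.
  then (NOT A OR NOT B OR NOT K OR NOT Q) forces Q = False.
  then (NOT C OR G OR Q) forces G = True.
  then (NOT G OR NOT K OR NOT N OR R) forces N = False.
  then (NOT G OR M) forces M = True.
All clauses satisfied.

C = True, A = True, Q = False, B = True, K = True, G = True, N = False, R = False, M = True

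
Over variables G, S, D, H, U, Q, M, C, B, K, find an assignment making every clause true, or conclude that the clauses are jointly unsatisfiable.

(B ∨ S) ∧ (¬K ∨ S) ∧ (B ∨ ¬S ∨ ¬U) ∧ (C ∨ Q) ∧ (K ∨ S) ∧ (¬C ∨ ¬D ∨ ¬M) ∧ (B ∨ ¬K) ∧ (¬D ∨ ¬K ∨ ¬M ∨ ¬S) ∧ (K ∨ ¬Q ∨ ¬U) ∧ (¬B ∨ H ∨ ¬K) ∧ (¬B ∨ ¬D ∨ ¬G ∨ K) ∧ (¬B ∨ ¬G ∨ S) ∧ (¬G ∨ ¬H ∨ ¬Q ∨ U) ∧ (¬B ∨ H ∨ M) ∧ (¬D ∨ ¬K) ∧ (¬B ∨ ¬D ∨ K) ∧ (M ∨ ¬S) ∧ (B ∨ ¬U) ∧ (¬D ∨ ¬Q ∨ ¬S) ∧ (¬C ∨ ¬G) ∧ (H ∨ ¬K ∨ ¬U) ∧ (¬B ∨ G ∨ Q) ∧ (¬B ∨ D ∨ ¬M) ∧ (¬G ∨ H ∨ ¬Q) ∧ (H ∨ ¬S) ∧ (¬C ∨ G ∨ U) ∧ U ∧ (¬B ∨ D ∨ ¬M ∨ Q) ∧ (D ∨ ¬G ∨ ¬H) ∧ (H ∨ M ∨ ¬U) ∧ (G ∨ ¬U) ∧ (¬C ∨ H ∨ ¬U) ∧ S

Unsatisfiable — no assignment works.

Case S = True:
  (M ∨ ¬S) forces M = True.
  (H ∨ ¬S) forces H = True.
  (U) forces U = True.
  (B ∨ ¬S ∨ ¬U) forces B = True.
  (¬B ∨ D ∨ ¬M) forces D = True.
  (¬C ∨ ¬D ∨ ¬M) forces C = False.
  (C ∨ Q) forces Q = True.
  Clause (¬D ∨ ¬Q ∨ ¬S) is falsified — contradiction.
Case S = False:
  Clause (S) is falsified — contradiction.
Both cases fail, so the formula is unsatisfiable.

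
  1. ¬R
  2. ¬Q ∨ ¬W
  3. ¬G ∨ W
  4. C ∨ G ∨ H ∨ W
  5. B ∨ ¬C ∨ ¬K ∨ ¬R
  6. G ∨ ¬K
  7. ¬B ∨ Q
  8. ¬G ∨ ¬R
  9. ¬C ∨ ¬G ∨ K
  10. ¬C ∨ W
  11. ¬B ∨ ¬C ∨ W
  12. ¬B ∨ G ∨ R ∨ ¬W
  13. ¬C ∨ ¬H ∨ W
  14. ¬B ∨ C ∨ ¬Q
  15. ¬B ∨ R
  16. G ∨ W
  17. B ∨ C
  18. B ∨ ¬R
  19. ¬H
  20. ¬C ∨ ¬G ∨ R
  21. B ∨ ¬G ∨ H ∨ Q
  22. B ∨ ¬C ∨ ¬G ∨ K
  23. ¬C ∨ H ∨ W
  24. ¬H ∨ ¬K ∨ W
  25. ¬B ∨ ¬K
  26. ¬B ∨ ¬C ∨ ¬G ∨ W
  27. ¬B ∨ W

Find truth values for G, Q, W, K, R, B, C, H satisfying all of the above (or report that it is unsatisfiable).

G: False; Q: False; W: True; K: False; R: False; B: False; C: True; H: False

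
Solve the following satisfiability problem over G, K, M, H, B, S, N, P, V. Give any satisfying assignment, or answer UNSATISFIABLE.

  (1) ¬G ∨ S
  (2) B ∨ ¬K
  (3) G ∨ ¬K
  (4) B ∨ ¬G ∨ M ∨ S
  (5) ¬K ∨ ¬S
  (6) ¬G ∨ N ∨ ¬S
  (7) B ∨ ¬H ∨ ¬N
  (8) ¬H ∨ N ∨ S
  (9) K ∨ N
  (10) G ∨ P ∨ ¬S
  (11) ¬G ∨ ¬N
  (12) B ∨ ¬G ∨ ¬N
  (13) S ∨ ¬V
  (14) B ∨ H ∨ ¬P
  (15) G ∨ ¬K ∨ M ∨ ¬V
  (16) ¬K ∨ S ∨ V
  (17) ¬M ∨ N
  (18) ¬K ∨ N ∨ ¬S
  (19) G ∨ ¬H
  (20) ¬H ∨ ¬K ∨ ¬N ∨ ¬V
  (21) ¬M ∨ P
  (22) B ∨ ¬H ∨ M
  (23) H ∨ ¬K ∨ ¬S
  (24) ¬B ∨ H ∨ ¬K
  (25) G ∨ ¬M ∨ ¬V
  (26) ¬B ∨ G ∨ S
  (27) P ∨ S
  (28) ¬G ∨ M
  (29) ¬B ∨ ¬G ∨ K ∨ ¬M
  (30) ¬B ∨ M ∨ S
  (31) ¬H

G=F; K=F; M=F; H=F; B=T; S=T; N=T; P=T; V=F

Unit clause (¬H) forces H = False.
Try G = True:
  (¬G ∨ S) forces S = True.
  (¬K ∨ ¬S) forces K = False.
  (¬G ∨ N ∨ ¬S) forces N = True.
  clause (¬G ∨ ¬N) is falsified — backtrack.
So G = False.
  then (G ∨ ¬K) forces K = False.
  then (K ∨ N) forces N = True.
Set M = False.
Set B = True.
  then (¬B ∨ G ∨ S) forces S = True.
  then (G ∨ P ∨ ¬S) forces P = True.
Set V = False.
All clauses satisfied.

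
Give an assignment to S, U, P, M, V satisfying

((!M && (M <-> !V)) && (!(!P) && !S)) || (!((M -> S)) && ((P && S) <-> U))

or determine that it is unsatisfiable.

S = False, U = False, P = True, M = True, V = True

  ((!M && (M <-> !V)) && (!(!P) && !S)) || (!((M -> S)) && ((P && S) <-> U)) = True
    (!M && (M <-> !V)) && (!(!P) && !S) = False
      !M && (M <-> !V) = False
        !M = False
        M <-> !V = False
          !V = False
      !(!P) && !S = True
        !(!P) = True
          !P = False
        !S = True
    !((M -> S)) && ((P && S) <-> U) = True
      !((M -> S)) = True
        M -> S = False
      (P && S) <-> U = True
        P && S = False
The formula evaluates to True.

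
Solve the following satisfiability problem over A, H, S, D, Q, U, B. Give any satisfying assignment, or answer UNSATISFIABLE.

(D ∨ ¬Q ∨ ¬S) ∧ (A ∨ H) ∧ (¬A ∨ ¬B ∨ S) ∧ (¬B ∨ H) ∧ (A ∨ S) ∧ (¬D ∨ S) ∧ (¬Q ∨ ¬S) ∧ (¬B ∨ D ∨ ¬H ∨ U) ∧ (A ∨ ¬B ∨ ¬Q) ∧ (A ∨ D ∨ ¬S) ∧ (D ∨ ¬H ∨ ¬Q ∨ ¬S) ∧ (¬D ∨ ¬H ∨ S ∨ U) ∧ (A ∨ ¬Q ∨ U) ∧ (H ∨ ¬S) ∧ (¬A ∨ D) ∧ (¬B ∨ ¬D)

Set A = True.
  then (¬A ∨ D) forces D = True.
  then (¬B ∨ ¬D) forces B = False.
  then (¬D ∨ S) forces S = True.
  then (¬Q ∨ ¬S) forces Q = False.
  then (H ∨ ¬S) forces H = True.
Set U = True.
All clauses satisfied.

A=T, H=T, S=T, D=T, Q=F, U=T, B=F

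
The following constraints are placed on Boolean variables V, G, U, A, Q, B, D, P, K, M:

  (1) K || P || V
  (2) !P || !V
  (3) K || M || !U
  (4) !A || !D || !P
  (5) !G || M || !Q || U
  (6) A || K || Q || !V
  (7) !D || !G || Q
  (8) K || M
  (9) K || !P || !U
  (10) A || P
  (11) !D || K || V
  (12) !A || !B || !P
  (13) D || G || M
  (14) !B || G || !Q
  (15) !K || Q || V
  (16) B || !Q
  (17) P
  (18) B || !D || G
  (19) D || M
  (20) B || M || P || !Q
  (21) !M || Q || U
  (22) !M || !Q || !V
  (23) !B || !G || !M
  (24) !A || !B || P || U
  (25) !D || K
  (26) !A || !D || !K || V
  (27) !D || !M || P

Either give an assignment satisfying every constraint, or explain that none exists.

V=F, G=T, U=T, A=F, Q=T, B=T, D=T, P=T, K=T, M=F

Unit clause (P) forces P = True.
In (!P || !V) only !V is left, so V = False.
Set G = True.
Set U = True.
  then (K || !P || !U) forces K = True.
  then (!K || Q || V) forces Q = True.
  then (B || !Q) forces B = True.
  then (!B || !G || !M) forces M = False.
  then (!A || !B || !P) forces A = False.
  then (D || M) forces D = True.
All clauses satisfied.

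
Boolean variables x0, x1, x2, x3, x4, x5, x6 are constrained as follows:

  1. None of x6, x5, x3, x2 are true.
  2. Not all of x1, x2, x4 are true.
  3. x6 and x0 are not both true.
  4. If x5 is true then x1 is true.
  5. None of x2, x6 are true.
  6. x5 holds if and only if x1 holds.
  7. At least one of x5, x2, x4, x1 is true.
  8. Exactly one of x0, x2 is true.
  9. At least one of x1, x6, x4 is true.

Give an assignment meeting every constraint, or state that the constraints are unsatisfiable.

x0 = True; x1 = False; x2 = False; x3 = False; x4 = True; x5 = False; x6 = False

  (1) {x6, x5, x3, x2}: 0 true — none ✓
  (2) {x1, x2, x4}: 1/3 true — not all ✓
  (3) x6=F, x0=T — not both ✓
  (4) x5=F ⇒ x1: vacuous ✓
  (5) {x2, x6}: 0 true — none ✓
  (6) x5=F, x1=F — same ✓
  (7) {x5, x2, x4, x1}: 1 true — at least one ✓
  (8) {x0, x2}: 1 true — exactly one ✓
  (9) {x1, x6, x4}: 1 true — at least one ✓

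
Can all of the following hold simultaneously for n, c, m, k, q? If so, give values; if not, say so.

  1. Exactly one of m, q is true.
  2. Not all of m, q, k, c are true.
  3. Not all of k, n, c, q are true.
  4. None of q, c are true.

n = False; c = False; m = True; k = False; q = False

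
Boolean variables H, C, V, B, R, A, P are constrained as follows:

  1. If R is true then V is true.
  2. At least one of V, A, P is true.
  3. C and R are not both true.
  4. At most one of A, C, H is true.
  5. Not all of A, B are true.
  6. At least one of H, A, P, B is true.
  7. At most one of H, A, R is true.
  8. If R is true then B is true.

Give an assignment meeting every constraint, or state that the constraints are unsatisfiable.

H = False, C = True, V = True, B = True, R = False, A = False, P = True

  (1) R=F ⇒ V: vacuous ✓
  (2) {V, A, P}: 2 true — at least one ✓
  (3) C=T, R=F — not both ✓
  (4) {A, C, H}: 1 true — at most one ✓
  (5) {A, B}: 1/2 true — not all ✓
  (6) {H, A, P, B}: 2 true — at least one ✓
  (7) {H, A, R}: 0 true — at most one ✓
  (8) R=F ⇒ B: vacuous ✓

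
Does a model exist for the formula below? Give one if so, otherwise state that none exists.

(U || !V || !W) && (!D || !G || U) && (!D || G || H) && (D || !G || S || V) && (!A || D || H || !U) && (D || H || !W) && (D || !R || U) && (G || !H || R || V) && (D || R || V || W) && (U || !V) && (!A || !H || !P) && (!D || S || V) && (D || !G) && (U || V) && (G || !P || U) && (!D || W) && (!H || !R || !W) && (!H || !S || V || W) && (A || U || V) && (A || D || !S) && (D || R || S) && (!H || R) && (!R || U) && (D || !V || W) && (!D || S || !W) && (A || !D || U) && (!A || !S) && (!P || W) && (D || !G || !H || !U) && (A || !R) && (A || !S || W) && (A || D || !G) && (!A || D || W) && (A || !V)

Set H = False.
Set A = False.
  then (A || !R) forces R = False.
  then (A || !V) forces V = False.
  then (U || V) forces U = True.
Try W = False:
  (D || R || V || W) forces D = True.
  clause (!D || W) is falsified — backtrack.
So W = True.
  then (D || H || !W) forces D = True.
  then (!D || S || V) forces S = True.
  then (!D || G || H) forces G = True.
Set P = False.
All clauses satisfied.

H = False, A = False, W = True, R = False, D = True, P = False, S = True, V = False, U = True, G = True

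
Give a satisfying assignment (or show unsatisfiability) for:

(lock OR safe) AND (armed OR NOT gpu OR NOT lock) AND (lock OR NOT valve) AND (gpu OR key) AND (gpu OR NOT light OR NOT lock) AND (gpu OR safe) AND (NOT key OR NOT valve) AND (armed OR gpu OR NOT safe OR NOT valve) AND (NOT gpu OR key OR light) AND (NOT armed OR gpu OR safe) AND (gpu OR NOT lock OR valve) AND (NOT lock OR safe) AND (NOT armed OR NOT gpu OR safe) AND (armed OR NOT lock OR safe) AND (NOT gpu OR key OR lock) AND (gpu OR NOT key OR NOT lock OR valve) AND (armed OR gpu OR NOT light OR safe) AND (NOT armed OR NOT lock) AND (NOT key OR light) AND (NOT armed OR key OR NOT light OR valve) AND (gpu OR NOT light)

lock = False, safe = True, light = True, key = True, valve = False, gpu = True, armed = False

Set lock = False.
  then (lock OR safe) forces safe = True.
  then (lock OR NOT valve) forces valve = False.
Set light = True.
  then (gpu OR NOT light) forces gpu = True.
  then (NOT gpu OR key OR lock) forces key = True.
Set armed = False.
All clauses satisfied.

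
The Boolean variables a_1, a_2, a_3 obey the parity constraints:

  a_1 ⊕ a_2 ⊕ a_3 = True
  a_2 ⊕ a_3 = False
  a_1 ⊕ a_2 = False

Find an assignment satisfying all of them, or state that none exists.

a_1=T, a_2=T, a_3=T

a_1 ⊕ a_2 ⊕ a_3 = T ⊕ T ⊕ T = True ✓
a_2 ⊕ a_3 = T ⊕ T = False ✓
a_1 ⊕ a_2 = T ⊕ T = False ✓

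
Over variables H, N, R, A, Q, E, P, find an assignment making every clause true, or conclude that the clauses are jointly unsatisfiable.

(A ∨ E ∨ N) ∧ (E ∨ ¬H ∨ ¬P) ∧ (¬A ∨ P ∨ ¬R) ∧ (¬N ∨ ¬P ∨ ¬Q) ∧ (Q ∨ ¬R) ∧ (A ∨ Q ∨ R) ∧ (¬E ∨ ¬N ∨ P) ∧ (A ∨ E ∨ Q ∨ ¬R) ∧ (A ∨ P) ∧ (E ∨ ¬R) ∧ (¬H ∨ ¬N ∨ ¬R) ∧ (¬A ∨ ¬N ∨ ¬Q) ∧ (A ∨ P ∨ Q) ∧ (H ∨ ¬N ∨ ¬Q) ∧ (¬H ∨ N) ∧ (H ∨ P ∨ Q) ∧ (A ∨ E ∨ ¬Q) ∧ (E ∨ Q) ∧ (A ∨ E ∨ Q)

Set H = False.
Set N = False.
Set R = False.
Set A = True.
Set Q = True.
Set E = True.
Set P = False.
All clauses satisfied.

H=F, N=F, R=F, A=T, Q=T, E=T, P=F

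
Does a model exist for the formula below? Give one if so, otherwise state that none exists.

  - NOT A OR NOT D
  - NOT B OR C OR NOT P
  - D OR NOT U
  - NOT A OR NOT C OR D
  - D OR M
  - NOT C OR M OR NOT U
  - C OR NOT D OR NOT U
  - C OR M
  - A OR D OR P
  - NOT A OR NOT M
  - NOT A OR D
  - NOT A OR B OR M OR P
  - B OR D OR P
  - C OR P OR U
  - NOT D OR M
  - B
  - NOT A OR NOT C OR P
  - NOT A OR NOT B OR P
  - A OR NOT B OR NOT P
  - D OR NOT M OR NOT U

Unit clause (B) forces B = True.
Set U = True.
  then (D OR NOT U) forces D = True.
  then (C OR NOT D OR NOT U) forces C = True.
  then (NOT D OR M) forces M = True.
  then (NOT A OR NOT D) forces A = False.
  then (A OR NOT B OR NOT P) forces P = False.
All clauses satisfied.

U=T, M=T, P=F, A=F, B=T, D=T, C=T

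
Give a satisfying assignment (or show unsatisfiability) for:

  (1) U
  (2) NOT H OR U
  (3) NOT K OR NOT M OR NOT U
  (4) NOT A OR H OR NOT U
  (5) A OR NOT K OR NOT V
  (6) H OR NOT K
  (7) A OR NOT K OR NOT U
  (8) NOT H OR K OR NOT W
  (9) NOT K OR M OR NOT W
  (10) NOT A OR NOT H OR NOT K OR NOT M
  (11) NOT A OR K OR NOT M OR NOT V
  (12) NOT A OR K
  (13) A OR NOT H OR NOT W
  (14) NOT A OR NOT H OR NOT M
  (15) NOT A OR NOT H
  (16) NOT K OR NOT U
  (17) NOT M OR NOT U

K = False; V = True; M = False; U = True; A = False; W = False; H = False

Unit clause (U) forces U = True.
In (NOT K OR NOT U) only NOT K is left, so K = False.
In (NOT M OR NOT U) only NOT M is left, so M = False.
In (NOT A OR K) only NOT A is left, so A = False.
Set V = True.
Set W = False.
Set H = False.
All clauses satisfied.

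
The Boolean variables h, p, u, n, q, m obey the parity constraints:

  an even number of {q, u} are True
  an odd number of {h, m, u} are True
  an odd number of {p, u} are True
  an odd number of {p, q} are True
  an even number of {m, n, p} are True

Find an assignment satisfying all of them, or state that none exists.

h = False; p = True; u = False; n = False; q = False; m = True

{q, u}: 0 true → even ✓
{h, m, u}: 1 true → odd ✓
{p, u}: 1 true → odd ✓
{p, q}: 1 true → odd ✓
{m, n, p}: 2 true → even ✓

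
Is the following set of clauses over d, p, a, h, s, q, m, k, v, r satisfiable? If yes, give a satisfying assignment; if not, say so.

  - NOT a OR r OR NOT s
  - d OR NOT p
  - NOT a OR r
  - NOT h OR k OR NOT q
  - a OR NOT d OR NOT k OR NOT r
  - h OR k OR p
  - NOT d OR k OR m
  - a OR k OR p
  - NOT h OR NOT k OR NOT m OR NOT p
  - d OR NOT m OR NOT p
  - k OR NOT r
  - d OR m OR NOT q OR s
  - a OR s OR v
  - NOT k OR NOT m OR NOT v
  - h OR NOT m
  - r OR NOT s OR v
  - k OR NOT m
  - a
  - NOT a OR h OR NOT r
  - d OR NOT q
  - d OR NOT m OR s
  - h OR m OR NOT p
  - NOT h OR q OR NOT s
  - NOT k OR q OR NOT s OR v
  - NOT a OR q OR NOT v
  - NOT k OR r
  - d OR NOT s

d=T, p=F, a=T, h=T, s=F, q=T, m=F, k=T, v=T, r=T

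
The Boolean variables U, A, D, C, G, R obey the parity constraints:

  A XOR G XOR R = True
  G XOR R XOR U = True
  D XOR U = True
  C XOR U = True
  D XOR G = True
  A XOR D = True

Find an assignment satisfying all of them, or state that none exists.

U = True, A = True, D = False, C = False, G = True, R = True

A XOR G XOR R = T XOR T XOR T = True ✓
G XOR R XOR U = T XOR T XOR T = True ✓
D XOR U = F XOR T = True ✓
C XOR U = F XOR T = True ✓
D XOR G = F XOR T = True ✓
A XOR D = T XOR F = True ✓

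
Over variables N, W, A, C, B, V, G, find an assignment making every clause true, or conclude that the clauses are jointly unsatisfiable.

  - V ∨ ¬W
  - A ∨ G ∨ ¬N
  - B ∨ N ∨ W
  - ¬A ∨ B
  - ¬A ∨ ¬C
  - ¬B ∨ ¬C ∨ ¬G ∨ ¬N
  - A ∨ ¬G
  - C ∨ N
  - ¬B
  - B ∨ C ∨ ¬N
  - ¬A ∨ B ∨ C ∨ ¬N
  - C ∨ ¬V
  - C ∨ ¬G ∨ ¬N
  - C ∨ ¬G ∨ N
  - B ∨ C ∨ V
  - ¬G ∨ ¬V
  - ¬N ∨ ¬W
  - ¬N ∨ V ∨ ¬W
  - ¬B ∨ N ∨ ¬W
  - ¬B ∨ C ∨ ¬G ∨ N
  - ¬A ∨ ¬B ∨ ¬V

Unit clause (¬B) forces B = False.
In (¬A ∨ B) only ¬A is left, so A = False.
In (A ∨ ¬G) only ¬G is left, so G = False.
In (A ∨ G ∨ ¬N) only ¬N is left, so N = False.
In (B ∨ N ∨ W) only W is left, so W = True.
In (C ∨ N) only C is left, so C = True.
In (V ∨ ¬W) only V is left, so V = True.
All clauses satisfied.

N=F; W=T; A=F; C=T; B=F; V=T; G=F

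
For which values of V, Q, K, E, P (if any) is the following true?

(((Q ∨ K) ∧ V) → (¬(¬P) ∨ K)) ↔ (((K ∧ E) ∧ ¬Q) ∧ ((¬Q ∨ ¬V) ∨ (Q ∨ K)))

V = False, Q = False, K = True, E = True, P = False

  (((Q ∨ K) ∧ V) → (¬(¬P) ∨ K)) ↔ (((K ∧ E) ∧ ¬Q) ∧ ((¬Q ∨ ¬V) ∨ (Q ∨ K))) = True
    ((Q ∨ K) ∧ V) → (¬(¬P) ∨ K) = True
      (Q ∨ K) ∧ V = False
        Q ∨ K = True
      ¬(¬P) ∨ K = True
        ¬(¬P) = False
          ¬P = True
    ((K ∧ E) ∧ ¬Q) ∧ ((¬Q ∨ ¬V) ∨ (Q ∨ K)) = True
      (K ∧ E) ∧ ¬Q = True
        K ∧ E = True
        ¬Q = True
      (¬Q ∨ ¬V) ∨ (Q ∨ K) = True
        ¬Q ∨ ¬V = True
          ¬Q = True
          ¬V = True
        Q ∨ K = True
The formula evaluates to True.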